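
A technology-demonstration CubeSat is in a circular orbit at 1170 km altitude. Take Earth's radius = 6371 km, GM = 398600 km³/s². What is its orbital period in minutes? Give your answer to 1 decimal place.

Semi-major axis a = 6371 + 1170 = 7541 km. Period T = 2π√(a³/μ) = 2π√(7541³/398600) = 6517.1 s = 108.62 min.

108.6 min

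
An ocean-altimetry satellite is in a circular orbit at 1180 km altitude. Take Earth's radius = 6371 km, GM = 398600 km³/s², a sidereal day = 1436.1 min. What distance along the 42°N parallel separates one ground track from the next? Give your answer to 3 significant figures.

2250 km

Semi-major axis a = 6371 + 1180 = 7551 km. Period T = 2π√(a³/μ) = 2π√(7551³/398600) = 6530.1 s = 108.83 min.
Node shift per orbit = (6530.1/86166) × 360° = 27.28°.
Equatorial spacing = 27.28 × 111.2 km/° = 3034 km.
At 42° latitude, spacing = 3034 × cos(42°) = 2254 km.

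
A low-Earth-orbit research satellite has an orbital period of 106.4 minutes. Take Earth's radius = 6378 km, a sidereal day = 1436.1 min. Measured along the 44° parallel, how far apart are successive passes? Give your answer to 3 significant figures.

T = 106.4 min = 6384.0 s.
Node shift per orbit = (6384.0/86166) × 360° = 26.67°.
Equatorial spacing = 26.67 × 111.3 km/° = 2969 km.
At 44° latitude, spacing = 2969 × cos(44°) = 2136 km.

2140 km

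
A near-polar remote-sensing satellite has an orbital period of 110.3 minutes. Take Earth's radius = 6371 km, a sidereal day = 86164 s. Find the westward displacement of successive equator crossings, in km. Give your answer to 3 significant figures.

T = 110.3 min = 6618.0 s.
During one orbit Earth rotates (6618.0 / 86164) × 360° = 27.65°.
At the equator that is 27.65° × (2π·6371/360) km/° = 27.65 × 111.2 = 3075 km.

3070 km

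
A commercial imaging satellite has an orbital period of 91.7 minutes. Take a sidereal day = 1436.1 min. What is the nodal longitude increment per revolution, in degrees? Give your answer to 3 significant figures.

T = 91.7 min = 5502.0 s.
During one orbit Earth rotates (5502.0 / 86166) × 360° = 22.99°.

23.0°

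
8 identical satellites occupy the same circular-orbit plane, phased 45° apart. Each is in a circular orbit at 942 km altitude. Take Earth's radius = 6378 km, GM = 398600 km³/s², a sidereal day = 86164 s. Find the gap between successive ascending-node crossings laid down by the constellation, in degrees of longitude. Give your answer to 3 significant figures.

Semi-major axis a = 6378 + 942 = 7320 km. Period T = 2π√(a³/μ) = 2π√(7320³/398600) = 6232.7 s = 103.88 min.
Single-satellite node shift = (6232.7/86164) × 360° = 26.04°.
With 8 satellites evenly phased, successive equator crossings are 26.04/8 = 3.255° apart.

3.26°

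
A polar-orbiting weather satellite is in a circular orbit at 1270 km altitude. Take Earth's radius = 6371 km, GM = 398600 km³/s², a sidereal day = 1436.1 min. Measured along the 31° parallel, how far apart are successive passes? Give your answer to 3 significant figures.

Semi-major axis a = 6371 + 1270 = 7641 km. Period T = 2π√(a³/μ) = 2π√(7641³/398600) = 6647.2 s = 110.79 min.
Node shift per orbit = (6647.2/86166) × 360° = 27.77°.
Equatorial spacing = 27.77 × 111.2 km/° = 3088 km.
At 31° latitude, spacing = 3088 × cos(31°) = 2647 km.

2650 km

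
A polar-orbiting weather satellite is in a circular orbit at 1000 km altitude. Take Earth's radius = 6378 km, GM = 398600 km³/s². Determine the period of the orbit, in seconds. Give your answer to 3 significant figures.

Semi-major axis a = 6378 + 1000 = 7378 km. Period T = 2π√(a³/μ) = 2π√(7378³/398600) = 6306.9 s = 105.12 min.

6310 seconds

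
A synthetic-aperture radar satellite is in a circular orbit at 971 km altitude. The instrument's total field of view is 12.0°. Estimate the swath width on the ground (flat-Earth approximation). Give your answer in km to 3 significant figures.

Half-angle = 12.0°/2 = 6°.
Swath width ≈ 2h·tan(θ/2) = 2 × 971 × tan(6°) = 204.1 km.

204 km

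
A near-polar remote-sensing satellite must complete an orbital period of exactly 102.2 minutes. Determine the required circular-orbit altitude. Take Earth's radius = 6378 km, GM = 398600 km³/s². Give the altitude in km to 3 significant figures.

863 km

T = 102.2 min = 6132.0 s.
From T = 2π√(a³/μ): a = (μ T²/4π²)^(1/3) = (398600 × 6132.0² / 4π²)^(1/3) = 7241 km.
Altitude h = a − R = 7241 − 6378 = 863 km.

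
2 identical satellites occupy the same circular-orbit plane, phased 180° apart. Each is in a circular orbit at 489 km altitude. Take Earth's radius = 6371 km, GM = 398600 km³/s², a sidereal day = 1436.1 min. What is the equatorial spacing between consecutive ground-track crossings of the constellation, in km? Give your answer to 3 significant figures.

Semi-major axis a = 6371 + 489 = 6860 km. Period T = 2π√(a³/μ) = 2π√(6860³/398600) = 5654.5 s = 94.24 min.
Single-satellite node shift = (5654.5/86166) × 360° = 23.62°.
With 2 satellites evenly phased, successive equator crossings are 23.62/2 = 11.812° apart.
That is 11.812 × 111.2 = 1313 km at the equator.

1310 km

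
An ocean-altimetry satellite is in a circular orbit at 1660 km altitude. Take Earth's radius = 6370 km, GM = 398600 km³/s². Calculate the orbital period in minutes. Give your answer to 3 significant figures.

119 min

Semi-major axis a = 6370 + 1660 = 8030 km. Period T = 2π√(a³/μ) = 2π√(8030³/398600) = 7161.2 s = 119.35 min.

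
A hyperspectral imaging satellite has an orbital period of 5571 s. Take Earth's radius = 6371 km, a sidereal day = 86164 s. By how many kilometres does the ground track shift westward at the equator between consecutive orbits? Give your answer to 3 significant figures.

2590 km

During one orbit Earth rotates (5571.0 / 86164) × 360° = 23.28°.
At the equator that is 23.28° × (2π·6371/360) km/° = 23.28 × 111.2 = 2588 km.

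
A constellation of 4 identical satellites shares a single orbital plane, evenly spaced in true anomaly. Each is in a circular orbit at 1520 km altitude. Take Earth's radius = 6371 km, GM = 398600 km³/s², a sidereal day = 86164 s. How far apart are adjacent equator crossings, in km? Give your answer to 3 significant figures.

Semi-major axis a = 6371 + 1520 = 7891 km. Period T = 2π√(a³/μ) = 2π√(7891³/398600) = 6976.0 s = 116.27 min.
Single-satellite node shift = (6976.0/86164) × 360° = 29.15°.
With 4 satellites evenly phased, successive equator crossings are 29.15/4 = 7.287° apart.
That is 7.287 × 111.2 = 810 km at the equator.

810 km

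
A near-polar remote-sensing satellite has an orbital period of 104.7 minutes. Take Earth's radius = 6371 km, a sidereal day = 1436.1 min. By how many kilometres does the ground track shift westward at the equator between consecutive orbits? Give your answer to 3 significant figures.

2920 km

T = 104.7 min = 6282.0 s.
During one orbit Earth rotates (6282.0 / 86166) × 360° = 26.25°.
At the equator that is 26.25° × (2π·6371/360) km/° = 26.25 × 111.2 = 2918 km.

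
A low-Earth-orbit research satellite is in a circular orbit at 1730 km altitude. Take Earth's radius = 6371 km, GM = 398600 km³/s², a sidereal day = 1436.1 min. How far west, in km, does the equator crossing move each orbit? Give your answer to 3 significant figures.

Semi-major axis a = 6371 + 1730 = 8101 km. Period T = 2π√(a³/μ) = 2π√(8101³/398600) = 7256.4 s = 120.94 min.
During one orbit Earth rotates (7256.4 / 86166) × 360° = 30.32°.
At the equator that is 30.32° × (2π·6371/360) km/° = 30.32 × 111.2 = 3371 km.

3370 km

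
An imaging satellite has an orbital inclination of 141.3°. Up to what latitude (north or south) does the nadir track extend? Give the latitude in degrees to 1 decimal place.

Retrograde orbit: the ground track reaches ±(180° − i) = ±(180 − 141.3) = ±38.7°.

38.7°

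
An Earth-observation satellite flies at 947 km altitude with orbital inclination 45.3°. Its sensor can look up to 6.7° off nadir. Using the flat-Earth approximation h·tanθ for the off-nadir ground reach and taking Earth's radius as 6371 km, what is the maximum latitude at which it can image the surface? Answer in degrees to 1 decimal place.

For a prograde orbit the ground track reaches latitude ±i = ±45.3°.
Sensor half-swath on the ground ≈ 947·tan(6.7°) = 111 km = 1.00° of latitude.
Maximum observable latitude ≈ 45.3 + 1.00 = 46.3°.

46.3°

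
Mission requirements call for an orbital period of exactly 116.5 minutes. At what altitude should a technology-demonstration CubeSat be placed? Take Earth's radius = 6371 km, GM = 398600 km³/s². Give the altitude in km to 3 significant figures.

1530 km

T = 116.5 min = 6990.0 s.
From T = 2π√(a³/μ): a = (μ T²/4π²)^(1/3) = (398600 × 6990.0² / 4π²)^(1/3) = 7902 km.
Altitude h = a − R = 7902 − 6371 = 1531 km.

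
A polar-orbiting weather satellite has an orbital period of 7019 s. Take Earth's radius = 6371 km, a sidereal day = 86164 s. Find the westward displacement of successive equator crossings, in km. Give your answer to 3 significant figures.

During one orbit Earth rotates (7019.0 / 86164) × 360° = 29.33°.
At the equator that is 29.33° × (2π·6371/360) km/° = 29.33 × 111.2 = 3261 km.

3260 km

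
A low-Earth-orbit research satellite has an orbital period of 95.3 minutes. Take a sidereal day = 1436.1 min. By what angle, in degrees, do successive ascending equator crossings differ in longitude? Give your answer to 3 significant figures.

T = 95.3 min = 5718.0 s.
During one orbit Earth rotates (5718.0 / 86166) × 360° = 23.89°.

23.9°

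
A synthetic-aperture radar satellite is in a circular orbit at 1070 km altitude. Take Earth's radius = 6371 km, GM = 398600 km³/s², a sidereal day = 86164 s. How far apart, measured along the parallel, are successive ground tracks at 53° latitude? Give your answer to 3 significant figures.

Semi-major axis a = 6371 + 1070 = 7441 km. Period T = 2π√(a³/μ) = 2π√(7441³/398600) = 6387.9 s = 106.47 min.
Node shift per orbit = (6387.9/86164) × 360° = 26.69°.
Equatorial spacing = 26.69 × 111.2 km/° = 2968 km.
At 53° latitude, spacing = 2968 × cos(53°) = 1786 km.

1790 km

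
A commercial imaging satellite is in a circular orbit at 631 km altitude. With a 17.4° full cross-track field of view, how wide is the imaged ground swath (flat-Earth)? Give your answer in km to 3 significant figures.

193 km

Half-angle = 17.4°/2 = 8.7°.
Swath width ≈ 2h·tan(θ/2) = 2 × 631 × tan(8.7°) = 193.1 km.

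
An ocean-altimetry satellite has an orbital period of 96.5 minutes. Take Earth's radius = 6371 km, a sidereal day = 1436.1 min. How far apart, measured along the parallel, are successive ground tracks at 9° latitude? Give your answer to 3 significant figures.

2660 km

T = 96.5 min = 5790.0 s.
Node shift per orbit = (5790.0/86166) × 360° = 24.19°.
Equatorial spacing = 24.19 × 111.2 km/° = 2690 km.
At 9° latitude, spacing = 2690 × cos(9°) = 2657 km.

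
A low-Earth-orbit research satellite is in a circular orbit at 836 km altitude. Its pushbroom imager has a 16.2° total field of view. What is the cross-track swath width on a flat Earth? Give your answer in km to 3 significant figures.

Half-angle = 16.2°/2 = 8.1°.
Swath width ≈ 2h·tan(θ/2) = 2 × 836 × tan(8.1°) = 238.0 km.

238 km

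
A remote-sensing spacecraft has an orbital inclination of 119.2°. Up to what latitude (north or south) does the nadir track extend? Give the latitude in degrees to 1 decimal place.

60.8°

Retrograde orbit: the ground track reaches ±(180° − i) = ±(180 − 119.2) = ±60.8°.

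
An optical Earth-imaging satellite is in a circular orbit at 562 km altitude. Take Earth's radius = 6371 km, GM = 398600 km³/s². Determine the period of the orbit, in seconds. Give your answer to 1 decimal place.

5745.0 seconds

Semi-major axis a = 6371 + 562 = 6933 km. Period T = 2π√(a³/μ) = 2π√(6933³/398600) = 5745.0 s = 95.75 min.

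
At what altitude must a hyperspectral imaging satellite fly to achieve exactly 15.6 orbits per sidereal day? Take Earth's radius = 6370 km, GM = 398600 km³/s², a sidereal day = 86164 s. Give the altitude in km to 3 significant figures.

383 km

Required period T = 86164 / 15.6 = 5523.3 s.
From T = 2π√(a³/μ): a = (μ T²/4π²)^(1/3) = (398600 × 5523.3² / 4π²)^(1/3) = 6753 km.
Altitude h = a − R = 6753 − 6370 = 383 km.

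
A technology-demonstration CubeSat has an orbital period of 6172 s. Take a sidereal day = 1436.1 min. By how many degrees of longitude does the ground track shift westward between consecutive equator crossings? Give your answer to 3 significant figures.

During one orbit Earth rotates (6172.0 / 86166) × 360° = 25.79°.

25.8°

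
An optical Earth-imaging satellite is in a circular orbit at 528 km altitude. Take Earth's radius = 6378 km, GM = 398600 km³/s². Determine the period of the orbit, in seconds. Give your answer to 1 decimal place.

5711.5 seconds

Semi-major axis a = 6378 + 528 = 6906 km. Period T = 2π√(a³/μ) = 2π√(6906³/398600) = 5711.5 s = 95.19 min.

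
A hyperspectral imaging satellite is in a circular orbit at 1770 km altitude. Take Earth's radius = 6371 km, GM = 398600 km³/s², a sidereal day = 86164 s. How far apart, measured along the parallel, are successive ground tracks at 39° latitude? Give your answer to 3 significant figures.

Semi-major axis a = 6371 + 1770 = 8141 km. Period T = 2π√(a³/μ) = 2π√(8141³/398600) = 7310.2 s = 121.84 min.
Node shift per orbit = (7310.2/86164) × 360° = 30.54°.
Equatorial spacing = 30.54 × 111.2 km/° = 3396 km.
At 39° latitude, spacing = 3396 × cos(39°) = 2639 km.

2640 km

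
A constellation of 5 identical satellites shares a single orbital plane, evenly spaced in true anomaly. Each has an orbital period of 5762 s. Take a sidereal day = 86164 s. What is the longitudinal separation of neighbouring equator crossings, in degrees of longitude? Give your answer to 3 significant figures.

4.81°

Single-satellite node shift = (5762.0/86164) × 360° = 24.07°.
With 5 satellites evenly phased, successive equator crossings are 24.07/5 = 4.815° apart.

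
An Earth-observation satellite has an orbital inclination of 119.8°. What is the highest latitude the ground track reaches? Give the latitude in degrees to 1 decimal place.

60.2°

Retrograde orbit: the ground track reaches ±(180° − i) = ±(180 − 119.8) = ±60.2°.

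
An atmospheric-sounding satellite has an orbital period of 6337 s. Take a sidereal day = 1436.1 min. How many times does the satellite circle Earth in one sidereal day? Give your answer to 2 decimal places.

Orbits per sidereal day = 86166 / 6337.0 = 13.597.

13.60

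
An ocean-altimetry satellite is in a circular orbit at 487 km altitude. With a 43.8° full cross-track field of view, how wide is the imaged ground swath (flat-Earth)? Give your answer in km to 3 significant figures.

392 km

Half-angle = 43.8°/2 = 21.9°.
Swath width ≈ 2h·tan(θ/2) = 2 × 487 × tan(21.9°) = 391.5 km.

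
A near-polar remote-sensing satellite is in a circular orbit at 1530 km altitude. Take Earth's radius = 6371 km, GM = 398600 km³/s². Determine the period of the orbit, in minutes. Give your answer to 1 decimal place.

116.5 min

Semi-major axis a = 6371 + 1530 = 7901 km. Period T = 2π√(a³/μ) = 2π√(7901³/398600) = 6989.3 s = 116.49 min.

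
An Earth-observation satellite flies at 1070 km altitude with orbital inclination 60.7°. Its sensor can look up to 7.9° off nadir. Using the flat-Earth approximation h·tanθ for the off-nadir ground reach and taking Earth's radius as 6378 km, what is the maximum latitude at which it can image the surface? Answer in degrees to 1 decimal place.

For a prograde orbit the ground track reaches latitude ±i = ±60.7°.
Sensor half-swath on the ground ≈ 1070·tan(7.9°) = 148 km = 1.33° of latitude.
Maximum observable latitude ≈ 60.7 + 1.33 = 62.0°.

62.0°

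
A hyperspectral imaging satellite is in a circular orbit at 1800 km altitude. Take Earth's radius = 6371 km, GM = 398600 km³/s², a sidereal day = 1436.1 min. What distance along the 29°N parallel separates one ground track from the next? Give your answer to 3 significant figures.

Semi-major axis a = 6371 + 1800 = 8171 km. Period T = 2π√(a³/μ) = 2π√(8171³/398600) = 7350.6 s = 122.51 min.
Node shift per orbit = (7350.6/86166) × 360° = 30.71°.
Equatorial spacing = 30.71 × 111.2 km/° = 3415 km.
At 29° latitude, spacing = 3415 × cos(29°) = 2987 km.

2990 km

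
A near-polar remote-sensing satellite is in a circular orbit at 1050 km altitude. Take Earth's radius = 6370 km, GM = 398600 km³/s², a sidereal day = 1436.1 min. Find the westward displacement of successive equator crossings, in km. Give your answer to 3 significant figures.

2950 km

Semi-major axis a = 6370 + 1050 = 7420 km. Period T = 2π√(a³/μ) = 2π√(7420³/398600) = 6360.9 s = 106.01 min.
During one orbit Earth rotates (6360.9 / 86166) × 360° = 26.58°.
At the equator that is 26.58° × (2π·6370/360) km/° = 26.58 × 111.2 = 2955 km.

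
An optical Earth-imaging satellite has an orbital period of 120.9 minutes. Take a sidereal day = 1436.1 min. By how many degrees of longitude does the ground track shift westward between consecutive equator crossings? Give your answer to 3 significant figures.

30.3°

T = 120.9 min = 7254.0 s.
During one orbit Earth rotates (7254.0 / 86166) × 360° = 30.31°.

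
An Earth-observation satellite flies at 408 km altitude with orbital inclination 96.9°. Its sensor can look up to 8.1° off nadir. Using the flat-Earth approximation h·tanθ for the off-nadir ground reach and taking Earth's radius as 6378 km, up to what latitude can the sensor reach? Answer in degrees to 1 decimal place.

Retrograde orbit: the ground track reaches ±(180° − i) = ±(180 − 96.9) = ±83.1°.
Sensor half-swath on the ground ≈ 408·tan(8.1°) = 58 km = 0.52° of latitude.
Maximum observable latitude ≈ 83.1 + 0.52 = 83.6°.

83.6°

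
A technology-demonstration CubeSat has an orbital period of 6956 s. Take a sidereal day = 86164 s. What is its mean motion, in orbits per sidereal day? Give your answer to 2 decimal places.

12.39

Orbits per sidereal day = 86164 / 6956.0 = 12.387.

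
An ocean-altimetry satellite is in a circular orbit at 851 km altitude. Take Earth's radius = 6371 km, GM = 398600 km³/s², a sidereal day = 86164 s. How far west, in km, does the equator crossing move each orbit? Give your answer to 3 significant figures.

2840 km

Semi-major axis a = 6371 + 851 = 7222 km. Period T = 2π√(a³/μ) = 2π√(7222³/398600) = 6108.0 s = 101.80 min.
During one orbit Earth rotates (6108.0 / 86164) × 360° = 25.52°.
At the equator that is 25.52° × (2π·6371/360) km/° = 25.52 × 111.2 = 2838 km.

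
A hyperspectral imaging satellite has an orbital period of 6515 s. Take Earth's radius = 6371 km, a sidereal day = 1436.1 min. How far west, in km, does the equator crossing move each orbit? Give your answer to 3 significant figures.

During one orbit Earth rotates (6515.0 / 86166) × 360° = 27.22°.
At the equator that is 27.22° × (2π·6371/360) km/° = 27.22 × 111.2 = 3027 km.

3030 km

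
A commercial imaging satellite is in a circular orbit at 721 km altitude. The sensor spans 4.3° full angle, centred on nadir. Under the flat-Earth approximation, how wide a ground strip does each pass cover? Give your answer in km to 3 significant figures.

Half-angle = 4.3°/2 = 2.15°.
Swath width ≈ 2h·tan(θ/2) = 2 × 721 × tan(2.15°) = 54.1 km.

54.1 km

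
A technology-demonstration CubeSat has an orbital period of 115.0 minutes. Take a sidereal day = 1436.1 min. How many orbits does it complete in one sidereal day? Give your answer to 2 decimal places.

12.49

T = 115.0 min = 6900.0 s.
Orbits per sidereal day = 86166 / 6900.0 = 12.488.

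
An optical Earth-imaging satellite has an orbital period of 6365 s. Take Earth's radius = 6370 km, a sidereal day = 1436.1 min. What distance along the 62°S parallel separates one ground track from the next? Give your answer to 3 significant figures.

1390 km

Node shift per orbit = (6365.0/86166) × 360° = 26.59°.
Equatorial spacing = 26.59 × 111.2 km/° = 2957 km.
At 62° latitude, spacing = 2957 × cos(62°) = 1388 km.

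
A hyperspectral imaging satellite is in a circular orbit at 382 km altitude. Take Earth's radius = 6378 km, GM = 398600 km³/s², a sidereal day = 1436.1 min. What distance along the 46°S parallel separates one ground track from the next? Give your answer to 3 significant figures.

1790 km

Semi-major axis a = 6378 + 382 = 6760 km. Period T = 2π√(a³/μ) = 2π√(6760³/398600) = 5531.4 s = 92.19 min.
Node shift per orbit = (5531.4/86166) × 360° = 23.11°.
Equatorial spacing = 23.11 × 111.3 km/° = 2573 km.
At 46° latitude, spacing = 2573 × cos(46°) = 1787 km.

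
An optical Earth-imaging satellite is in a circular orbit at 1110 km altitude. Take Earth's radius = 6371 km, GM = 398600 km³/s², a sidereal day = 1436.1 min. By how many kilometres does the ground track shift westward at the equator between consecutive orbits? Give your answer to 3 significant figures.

Semi-major axis a = 6371 + 1110 = 7481 km. Period T = 2π√(a³/μ) = 2π√(7481³/398600) = 6439.5 s = 107.32 min.
During one orbit Earth rotates (6439.5 / 86166) × 360° = 26.90°.
At the equator that is 26.90° × (2π·6371/360) km/° = 26.90 × 111.2 = 2992 km.

2990 km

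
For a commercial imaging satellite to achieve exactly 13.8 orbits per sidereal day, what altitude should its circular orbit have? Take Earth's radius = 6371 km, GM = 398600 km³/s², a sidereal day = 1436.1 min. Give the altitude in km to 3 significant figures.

Required period T = 86166 / 13.8 = 6243.9 s.
From T = 2π√(a³/μ): a = (μ T²/4π²)^(1/3) = (398600 × 6243.9² / 4π²)^(1/3) = 7329 km.
Altitude h = a − R = 7329 − 6371 = 958 km.

958 km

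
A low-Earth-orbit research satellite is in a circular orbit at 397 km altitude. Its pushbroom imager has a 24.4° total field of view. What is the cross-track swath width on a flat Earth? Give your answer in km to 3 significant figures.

172 km

Half-angle = 24.4°/2 = 12.2°.
Swath width ≈ 2h·tan(θ/2) = 2 × 397 × tan(12.2°) = 171.7 km.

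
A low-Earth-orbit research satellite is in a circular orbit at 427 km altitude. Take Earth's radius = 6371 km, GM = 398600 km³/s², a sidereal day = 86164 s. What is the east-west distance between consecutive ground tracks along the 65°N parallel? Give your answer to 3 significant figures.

1100 km

Semi-major axis a = 6371 + 427 = 6798 km. Period T = 2π√(a³/μ) = 2π√(6798³/398600) = 5578.1 s = 92.97 min.
Node shift per orbit = (5578.1/86164) × 360° = 23.31°.
Equatorial spacing = 23.31 × 111.2 km/° = 2591 km.
At 65° latitude, spacing = 2591 × cos(65°) = 1095 km.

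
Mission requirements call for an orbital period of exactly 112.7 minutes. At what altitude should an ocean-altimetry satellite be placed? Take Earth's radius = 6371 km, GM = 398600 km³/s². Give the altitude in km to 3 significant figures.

1360 km

T = 112.7 min = 6762.0 s.
From T = 2π√(a³/μ): a = (μ T²/4π²)^(1/3) = (398600 × 6762.0² / 4π²)^(1/3) = 7729 km.
Altitude h = a − R = 7729 − 6371 = 1358 km.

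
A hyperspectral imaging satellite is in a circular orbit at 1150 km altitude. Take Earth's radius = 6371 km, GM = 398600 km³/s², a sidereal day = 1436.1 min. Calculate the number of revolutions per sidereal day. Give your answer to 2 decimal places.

Semi-major axis a = 6371 + 1150 = 7521 km. Period T = 2π√(a³/μ) = 2π√(7521³/398600) = 6491.2 s = 108.19 min.
Orbits per sidereal day = 86166 / 6491.2 = 13.274.

13.27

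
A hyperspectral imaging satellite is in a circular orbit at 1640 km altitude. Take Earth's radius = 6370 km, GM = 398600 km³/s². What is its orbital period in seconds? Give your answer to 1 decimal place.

Semi-major axis a = 6370 + 1640 = 8010 km. Period T = 2π√(a³/μ) = 2π√(8010³/398600) = 7134.4 s = 118.91 min.

7134.4 seconds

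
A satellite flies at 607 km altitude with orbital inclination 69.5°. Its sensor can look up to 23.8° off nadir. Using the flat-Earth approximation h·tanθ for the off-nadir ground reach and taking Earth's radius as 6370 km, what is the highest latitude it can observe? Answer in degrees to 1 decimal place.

71.9°

For a prograde orbit the ground track reaches latitude ±i = ±69.5°.
Sensor half-swath on the ground ≈ 607·tan(23.8°) = 268 km = 2.41° of latitude.
Maximum observable latitude ≈ 69.5 + 2.41 = 71.9°.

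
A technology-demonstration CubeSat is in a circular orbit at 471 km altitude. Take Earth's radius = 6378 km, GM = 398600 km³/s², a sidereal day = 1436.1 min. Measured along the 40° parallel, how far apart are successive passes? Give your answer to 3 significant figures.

2010 km

Semi-major axis a = 6378 + 471 = 6849 km. Period T = 2π√(a³/μ) = 2π√(6849³/398600) = 5640.9 s = 94.02 min.
Node shift per orbit = (5640.9/86166) × 360° = 23.57°.
Equatorial spacing = 23.57 × 111.3 km/° = 2623 km.
At 40° latitude, spacing = 2623 × cos(40°) = 2010 km.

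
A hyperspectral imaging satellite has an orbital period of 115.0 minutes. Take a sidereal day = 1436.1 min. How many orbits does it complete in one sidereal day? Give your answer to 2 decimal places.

T = 115.0 min = 6900.0 s.
Orbits per sidereal day = 86166 / 6900.0 = 12.488.

12.49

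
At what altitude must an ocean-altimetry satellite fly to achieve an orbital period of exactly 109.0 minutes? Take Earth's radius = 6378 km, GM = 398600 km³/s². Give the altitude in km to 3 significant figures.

1180 km

T = 109.0 min = 6540.0 s.
From T = 2π√(a³/μ): a = (μ T²/4π²)^(1/3) = (398600 × 6540.0² / 4π²)^(1/3) = 7559 km.
Altitude h = a − R = 7559 − 6378 = 1181 km.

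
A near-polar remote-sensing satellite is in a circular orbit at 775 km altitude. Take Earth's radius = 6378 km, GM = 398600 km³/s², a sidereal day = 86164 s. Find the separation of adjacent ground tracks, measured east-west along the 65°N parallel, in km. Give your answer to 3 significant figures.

1180 km

Semi-major axis a = 6378 + 775 = 7153 km. Period T = 2π√(a³/μ) = 2π√(7153³/398600) = 6020.7 s = 100.34 min.
Node shift per orbit = (6020.7/86164) × 360° = 25.15°.
Equatorial spacing = 25.15 × 111.3 km/° = 2800 km.
At 65° latitude, spacing = 2800 × cos(65°) = 1183 km.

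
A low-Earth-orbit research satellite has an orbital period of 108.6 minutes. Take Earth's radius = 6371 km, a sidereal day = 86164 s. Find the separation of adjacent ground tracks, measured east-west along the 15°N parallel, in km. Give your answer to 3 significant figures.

T = 108.6 min = 6516.0 s.
Node shift per orbit = (6516.0/86164) × 360° = 27.22°.
Equatorial spacing = 27.22 × 111.2 km/° = 3027 km.
At 15° latitude, spacing = 3027 × cos(15°) = 2924 km.

2920 km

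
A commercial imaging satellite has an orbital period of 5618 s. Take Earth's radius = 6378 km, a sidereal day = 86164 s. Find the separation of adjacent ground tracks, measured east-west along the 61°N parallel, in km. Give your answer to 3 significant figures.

Node shift per orbit = (5618.0/86164) × 360° = 23.47°.
Equatorial spacing = 23.47 × 111.3 km/° = 2613 km.
At 61° latitude, spacing = 2613 × cos(61°) = 1267 km.

1270 km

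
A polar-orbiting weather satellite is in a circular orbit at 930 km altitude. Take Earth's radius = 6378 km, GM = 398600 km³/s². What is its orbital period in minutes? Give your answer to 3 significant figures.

104 min

Semi-major axis a = 6378 + 930 = 7308 km. Period T = 2π√(a³/μ) = 2π√(7308³/398600) = 6217.4 s = 103.62 min.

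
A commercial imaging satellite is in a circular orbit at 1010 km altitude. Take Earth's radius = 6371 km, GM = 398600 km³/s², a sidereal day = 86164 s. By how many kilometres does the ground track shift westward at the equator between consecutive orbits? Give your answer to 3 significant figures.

2930 km

Semi-major axis a = 6371 + 1010 = 7381 km. Period T = 2π√(a³/μ) = 2π√(7381³/398600) = 6310.8 s = 105.18 min.
During one orbit Earth rotates (6310.8 / 86164) × 360° = 26.37°.
At the equator that is 26.37° × (2π·6371/360) km/° = 26.37 × 111.2 = 2932 km.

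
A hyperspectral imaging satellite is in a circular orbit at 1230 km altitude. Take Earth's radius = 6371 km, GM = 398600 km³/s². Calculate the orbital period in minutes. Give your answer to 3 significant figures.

110 min

Semi-major axis a = 6371 + 1230 = 7601 km. Period T = 2π√(a³/μ) = 2π√(7601³/398600) = 6595.0 s = 109.92 min.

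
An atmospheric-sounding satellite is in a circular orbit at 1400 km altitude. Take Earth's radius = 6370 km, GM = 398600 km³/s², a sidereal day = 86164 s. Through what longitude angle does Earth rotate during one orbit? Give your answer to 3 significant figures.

Semi-major axis a = 6370 + 1400 = 7770 km. Period T = 2π√(a³/μ) = 2π√(7770³/398600) = 6816.2 s = 113.60 min.
During one orbit Earth rotates (6816.2 / 86164) × 360° = 28.48°.

28.5°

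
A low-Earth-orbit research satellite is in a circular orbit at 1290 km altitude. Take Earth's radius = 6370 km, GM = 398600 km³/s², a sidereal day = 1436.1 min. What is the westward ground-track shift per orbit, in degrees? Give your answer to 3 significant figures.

Semi-major axis a = 6370 + 1290 = 7660 km. Period T = 2π√(a³/μ) = 2π√(7660³/398600) = 6672.0 s = 111.20 min.
During one orbit Earth rotates (6672.0 / 86166) × 360° = 27.88°.

27.9°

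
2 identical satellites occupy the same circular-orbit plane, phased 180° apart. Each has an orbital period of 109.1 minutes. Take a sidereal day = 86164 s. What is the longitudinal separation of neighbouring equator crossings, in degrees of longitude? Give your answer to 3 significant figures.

T = 109.1 min = 6546.0 s.
Single-satellite node shift = (6546.0/86164) × 360° = 27.35°.
With 2 satellites evenly phased, successive equator crossings are 27.35/2 = 13.675° apart.

13.7°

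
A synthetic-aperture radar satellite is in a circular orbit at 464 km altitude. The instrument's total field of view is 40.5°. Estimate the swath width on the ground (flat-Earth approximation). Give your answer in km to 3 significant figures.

Half-angle = 40.5°/2 = 20.25°.
Swath width ≈ 2h·tan(θ/2) = 2 × 464 × tan(20.25°) = 342.4 km.

342 km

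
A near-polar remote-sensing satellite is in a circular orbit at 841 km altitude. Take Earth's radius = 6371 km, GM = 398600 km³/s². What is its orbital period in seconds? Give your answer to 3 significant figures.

6100 seconds

Semi-major axis a = 6371 + 841 = 7212 km. Period T = 2π√(a³/μ) = 2π√(7212³/398600) = 6095.3 s = 101.59 min.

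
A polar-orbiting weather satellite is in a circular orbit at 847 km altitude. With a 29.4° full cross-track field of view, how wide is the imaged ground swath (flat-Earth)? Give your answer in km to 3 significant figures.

444 km

Half-angle = 29.4°/2 = 14.7°.
Swath width ≈ 2h·tan(θ/2) = 2 × 847 × tan(14.7°) = 444.4 km.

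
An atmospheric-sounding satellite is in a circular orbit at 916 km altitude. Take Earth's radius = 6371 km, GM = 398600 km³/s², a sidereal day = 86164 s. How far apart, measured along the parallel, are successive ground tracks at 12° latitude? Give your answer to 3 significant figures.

2810 km

Semi-major axis a = 6371 + 916 = 7287 km. Period T = 2π√(a³/μ) = 2π√(7287³/398600) = 6190.6 s = 103.18 min.
Node shift per orbit = (6190.6/86164) × 360° = 25.86°.
Equatorial spacing = 25.86 × 111.2 km/° = 2876 km.
At 12° latitude, spacing = 2876 × cos(12°) = 2813 km.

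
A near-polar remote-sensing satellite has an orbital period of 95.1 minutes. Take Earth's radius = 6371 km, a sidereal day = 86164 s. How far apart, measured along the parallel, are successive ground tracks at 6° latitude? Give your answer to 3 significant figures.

2640 km

T = 95.1 min = 5706.0 s.
Node shift per orbit = (5706.0/86164) × 360° = 23.84°.
Equatorial spacing = 23.84 × 111.2 km/° = 2651 km.
At 6° latitude, spacing = 2651 × cos(6°) = 2636 km.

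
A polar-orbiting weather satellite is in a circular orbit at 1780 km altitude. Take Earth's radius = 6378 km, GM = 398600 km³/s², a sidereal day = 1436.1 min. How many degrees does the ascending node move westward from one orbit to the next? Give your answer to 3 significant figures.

30.6°

Semi-major axis a = 6378 + 1780 = 8158 km. Period T = 2π√(a³/μ) = 2π√(8158³/398600) = 7333.1 s = 122.22 min.
During one orbit Earth rotates (7333.1 / 86166) × 360° = 30.64°.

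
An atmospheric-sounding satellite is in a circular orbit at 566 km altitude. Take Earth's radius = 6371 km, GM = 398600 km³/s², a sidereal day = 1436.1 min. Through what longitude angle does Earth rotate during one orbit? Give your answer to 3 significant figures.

24.0°

Semi-major axis a = 6371 + 566 = 6937 km. Period T = 2π√(a³/μ) = 2π√(6937³/398600) = 5750.0 s = 95.83 min.
During one orbit Earth rotates (5750.0 / 86166) × 360° = 24.02°.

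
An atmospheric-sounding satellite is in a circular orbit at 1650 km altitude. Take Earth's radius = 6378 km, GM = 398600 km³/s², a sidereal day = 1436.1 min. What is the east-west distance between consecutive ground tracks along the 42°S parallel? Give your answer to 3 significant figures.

2470 km

Semi-major axis a = 6378 + 1650 = 8028 km. Period T = 2π√(a³/μ) = 2π√(8028³/398600) = 7158.5 s = 119.31 min.
Node shift per orbit = (7158.5/86166) × 360° = 29.91°.
Equatorial spacing = 29.91 × 111.3 km/° = 3329 km.
At 42° latitude, spacing = 3329 × cos(42°) = 2474 km.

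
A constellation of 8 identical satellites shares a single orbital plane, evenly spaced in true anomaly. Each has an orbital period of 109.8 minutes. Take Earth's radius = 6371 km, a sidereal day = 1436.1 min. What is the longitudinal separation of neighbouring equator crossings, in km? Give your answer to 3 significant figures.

383 km

T = 109.8 min = 6588.0 s.
Single-satellite node shift = (6588.0/86166) × 360° = 27.52°.
With 8 satellites evenly phased, successive equator crossings are 27.52/8 = 3.441° apart.
That is 3.441 × 111.2 = 383 km at the equator.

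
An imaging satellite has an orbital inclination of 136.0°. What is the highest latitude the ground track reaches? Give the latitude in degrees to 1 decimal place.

Retrograde orbit: the ground track reaches ±(180° − i) = ±(180 − 136.0) = ±44.0°.

44.0°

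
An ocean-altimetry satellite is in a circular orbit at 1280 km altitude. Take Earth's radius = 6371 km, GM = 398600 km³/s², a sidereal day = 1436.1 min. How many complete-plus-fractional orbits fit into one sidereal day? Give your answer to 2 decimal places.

12.94

Semi-major axis a = 6371 + 1280 = 7651 km. Period T = 2π√(a³/μ) = 2π√(7651³/398600) = 6660.2 s = 111.00 min.
Orbits per sidereal day = 86166 / 6660.2 = 12.937.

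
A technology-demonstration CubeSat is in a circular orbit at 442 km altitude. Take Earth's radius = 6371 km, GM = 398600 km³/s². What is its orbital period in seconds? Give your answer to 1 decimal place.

5596.5 seconds

Semi-major axis a = 6371 + 442 = 6813 km. Period T = 2π√(a³/μ) = 2π√(6813³/398600) = 5596.5 s = 93.28 min.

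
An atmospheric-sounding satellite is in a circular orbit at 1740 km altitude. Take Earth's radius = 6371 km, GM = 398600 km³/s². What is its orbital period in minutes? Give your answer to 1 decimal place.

121.2 min

Semi-major axis a = 6371 + 1740 = 8111 km. Period T = 2π√(a³/μ) = 2π√(8111³/398600) = 7269.8 s = 121.16 min.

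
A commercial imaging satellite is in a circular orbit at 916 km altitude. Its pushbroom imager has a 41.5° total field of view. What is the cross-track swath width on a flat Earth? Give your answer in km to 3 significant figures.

Half-angle = 41.5°/2 = 20.75°.
Swath width ≈ 2h·tan(θ/2) = 2 × 916 × tan(20.75°) = 694.1 km.

694 km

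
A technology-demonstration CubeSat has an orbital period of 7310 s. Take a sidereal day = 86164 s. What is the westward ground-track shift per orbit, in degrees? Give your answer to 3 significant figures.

30.5°

During one orbit Earth rotates (7310.0 / 86164) × 360° = 30.54°.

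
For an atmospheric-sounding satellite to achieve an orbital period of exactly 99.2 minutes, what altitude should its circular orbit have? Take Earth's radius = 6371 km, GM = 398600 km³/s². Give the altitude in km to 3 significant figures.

T = 99.2 min = 5952.0 s.
From T = 2π√(a³/μ): a = (μ T²/4π²)^(1/3) = (398600 × 5952.0² / 4π²)^(1/3) = 7099 km.
Altitude h = a − R = 7099 − 6371 = 728 km.

728 km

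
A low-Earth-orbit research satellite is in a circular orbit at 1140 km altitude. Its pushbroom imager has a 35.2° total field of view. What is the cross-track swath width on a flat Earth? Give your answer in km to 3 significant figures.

723 km

Half-angle = 35.2°/2 = 17.6°.
Swath width ≈ 2h·tan(θ/2) = 2 × 1140 × tan(17.6°) = 723.3 km.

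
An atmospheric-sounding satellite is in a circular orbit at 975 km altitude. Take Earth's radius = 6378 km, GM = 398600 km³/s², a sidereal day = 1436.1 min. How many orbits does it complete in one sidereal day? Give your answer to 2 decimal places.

Semi-major axis a = 6378 + 975 = 7353 km. Period T = 2π√(a³/μ) = 2π√(7353³/398600) = 6274.9 s = 104.58 min.
Orbits per sidereal day = 86166 / 6274.9 = 13.732.

13.73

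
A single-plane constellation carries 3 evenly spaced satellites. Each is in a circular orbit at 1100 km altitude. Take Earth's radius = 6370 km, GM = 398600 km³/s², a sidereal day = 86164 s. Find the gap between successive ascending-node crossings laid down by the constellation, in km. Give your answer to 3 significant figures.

995 km

Semi-major axis a = 6370 + 1100 = 7470 km. Period T = 2π√(a³/μ) = 2π√(7470³/398600) = 6425.3 s = 107.09 min.
Single-satellite node shift = (6425.3/86164) × 360° = 26.85°.
With 3 satellites evenly phased, successive equator crossings are 26.85/3 = 8.948° apart.
That is 8.948 × 111.2 = 995 km at the equator.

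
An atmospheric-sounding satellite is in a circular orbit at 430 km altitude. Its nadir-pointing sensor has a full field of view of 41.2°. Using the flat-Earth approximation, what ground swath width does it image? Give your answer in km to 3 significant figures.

323 km

Half-angle = 41.2°/2 = 20.6°.
Swath width ≈ 2h·tan(θ/2) = 2 × 430 × tan(20.6°) = 323.3 km.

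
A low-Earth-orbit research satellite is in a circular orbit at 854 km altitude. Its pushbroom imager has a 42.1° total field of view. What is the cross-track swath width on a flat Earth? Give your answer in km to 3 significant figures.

Half-angle = 42.1°/2 = 21.05°.
Swath width ≈ 2h·tan(θ/2) = 2 × 854 × tan(21.05°) = 657.4 km.

657 km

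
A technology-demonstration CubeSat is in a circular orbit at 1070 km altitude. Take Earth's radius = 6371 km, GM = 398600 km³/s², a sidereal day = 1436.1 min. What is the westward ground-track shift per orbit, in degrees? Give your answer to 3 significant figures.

26.7°

Semi-major axis a = 6371 + 1070 = 7441 km. Period T = 2π√(a³/μ) = 2π√(7441³/398600) = 6387.9 s = 106.47 min.
During one orbit Earth rotates (6387.9 / 86166) × 360° = 26.69°.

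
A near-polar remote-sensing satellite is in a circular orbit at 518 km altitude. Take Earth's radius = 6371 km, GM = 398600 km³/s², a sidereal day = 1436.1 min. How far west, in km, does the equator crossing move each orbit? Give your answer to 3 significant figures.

2640 km

Semi-major axis a = 6371 + 518 = 6889 km. Period T = 2π√(a³/μ) = 2π√(6889³/398600) = 5690.4 s = 94.84 min.
During one orbit Earth rotates (5690.4 / 86166) × 360° = 23.77°.
At the equator that is 23.77° × (2π·6371/360) km/° = 23.77 × 111.2 = 2644 km.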